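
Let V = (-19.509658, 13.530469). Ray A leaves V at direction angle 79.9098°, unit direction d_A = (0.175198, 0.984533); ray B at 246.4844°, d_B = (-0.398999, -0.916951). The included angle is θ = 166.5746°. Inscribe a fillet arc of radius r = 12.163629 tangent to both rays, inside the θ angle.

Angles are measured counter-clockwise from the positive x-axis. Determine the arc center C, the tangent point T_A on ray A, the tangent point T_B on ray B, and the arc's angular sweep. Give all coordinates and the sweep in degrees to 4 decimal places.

bisector direction at 163.1971° = (-0.957305,0.289080)
center distance |VC| = r/sin(θ/2) = 12.163629/sin(83.2873°) = 12.247589
C = V + |VC|·bis = (-31.2343,17.0710)
T_A = V + ((C−V)·d_A)·d_A = V + 1.4316·d_A = (-19.2588,14.9400)
T_B = V + ((C−V)·d_B)·d_B = V + 1.4316·d_B = (-20.0809,12.2177)
sweep = 180° − θ = 13.4254°

center=(-31.2343,17.0710) T_A=(-19.2588,14.9400) T_B=(-20.0809,12.2177) sweep=13.4254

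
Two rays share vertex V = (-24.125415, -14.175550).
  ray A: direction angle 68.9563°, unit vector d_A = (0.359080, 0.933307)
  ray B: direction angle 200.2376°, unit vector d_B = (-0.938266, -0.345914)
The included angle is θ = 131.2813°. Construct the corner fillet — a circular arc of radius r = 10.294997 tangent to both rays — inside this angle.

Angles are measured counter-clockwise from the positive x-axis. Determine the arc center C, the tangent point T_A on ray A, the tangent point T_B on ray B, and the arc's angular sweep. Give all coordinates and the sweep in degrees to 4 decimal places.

center=(-32.0601,-6.1285) T_A=(-22.4517,-9.8252) T_B=(-28.4989,-15.7879) sweep=48.7187

bisector direction at 134.5969° = (-0.702115,0.712063)
center distance |VC| = r/sin(θ/2) = 10.294997/sin(65.6406°) = 11.301056
C = V + |VC|·bis = (-32.0601,-6.1285)
T_A = V + ((C−V)·d_A)·d_A = V + 4.6612·d_A = (-22.4517,-9.8252)
T_B = V + ((C−V)·d_B)·d_B = V + 4.6612·d_B = (-28.4989,-15.7879)
sweep = 180° − θ = 48.7187°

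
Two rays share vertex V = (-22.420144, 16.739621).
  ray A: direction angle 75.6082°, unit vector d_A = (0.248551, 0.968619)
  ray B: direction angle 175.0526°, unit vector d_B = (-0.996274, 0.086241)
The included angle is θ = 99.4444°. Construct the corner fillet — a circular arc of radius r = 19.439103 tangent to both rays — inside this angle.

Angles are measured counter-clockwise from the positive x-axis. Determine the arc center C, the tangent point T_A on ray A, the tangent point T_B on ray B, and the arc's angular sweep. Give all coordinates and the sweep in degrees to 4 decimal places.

center=(-37.1549,37.5269) T_A=(-18.3259,32.6953) T_B=(-38.8314,18.1602) sweep=80.5556

bisector direction at 125.3304° = (-0.578291,0.815831)
center distance |VC| = r/sin(θ/2) = 19.439103/sin(49.7222°) = 25.479908
C = V + |VC|·bis = (-37.1549,37.5269)
T_A = V + ((C−V)·d_A)·d_A = V + 16.4726·d_A = (-18.3259,32.6953)
T_B = V + ((C−V)·d_B)·d_B = V + 16.4726·d_B = (-38.8314,18.1602)
sweep = 180° − θ = 80.5556°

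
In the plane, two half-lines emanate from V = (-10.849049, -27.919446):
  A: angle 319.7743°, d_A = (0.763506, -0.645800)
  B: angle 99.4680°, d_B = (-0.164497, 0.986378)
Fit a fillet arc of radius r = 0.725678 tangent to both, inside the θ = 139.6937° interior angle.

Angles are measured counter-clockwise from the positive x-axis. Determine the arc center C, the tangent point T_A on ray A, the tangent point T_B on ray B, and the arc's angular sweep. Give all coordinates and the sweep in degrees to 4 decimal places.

center=(-10.1771,-27.5374) T_A=(-10.6457,-28.0914) T_B=(-10.8929,-27.6567) sweep=40.3063

bisector direction at 29.6212° = (0.869313,0.494263)
center distance |VC| = r/sin(θ/2) = 0.725678/sin(69.8469°) = 0.773005
C = V + |VC|·bis = (-10.1771,-27.5374)
T_A = V + ((C−V)·d_A)·d_A = V + 0.2663·d_A = (-10.6457,-28.0914)
T_B = V + ((C−V)·d_B)·d_B = V + 0.2663·d_B = (-10.8929,-27.6567)
sweep = 180° − θ = 40.3063°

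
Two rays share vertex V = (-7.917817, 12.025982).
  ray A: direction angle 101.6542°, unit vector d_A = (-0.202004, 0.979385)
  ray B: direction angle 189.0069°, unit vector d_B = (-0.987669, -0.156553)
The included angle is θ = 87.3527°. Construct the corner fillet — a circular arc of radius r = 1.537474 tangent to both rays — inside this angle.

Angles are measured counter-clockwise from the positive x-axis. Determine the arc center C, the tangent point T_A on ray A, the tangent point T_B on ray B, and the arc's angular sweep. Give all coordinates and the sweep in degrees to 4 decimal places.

center=(-9.7489,13.2924) T_A=(-8.2431,13.6030) T_B=(-9.5082,11.7739) sweep=92.6473

bisector direction at 145.3306° = (-0.822447,0.568841)
center distance |VC| = r/sin(θ/2) = 1.537474/sin(43.6763°) = 2.226339
C = V + |VC|·bis = (-9.7489,13.2924)
T_A = V + ((C−V)·d_A)·d_A = V + 1.6102·d_A = (-8.2431,13.6030)
T_B = V + ((C−V)·d_B)·d_B = V + 1.6102·d_B = (-9.5082,11.7739)
sweep = 180° − θ = 92.6473°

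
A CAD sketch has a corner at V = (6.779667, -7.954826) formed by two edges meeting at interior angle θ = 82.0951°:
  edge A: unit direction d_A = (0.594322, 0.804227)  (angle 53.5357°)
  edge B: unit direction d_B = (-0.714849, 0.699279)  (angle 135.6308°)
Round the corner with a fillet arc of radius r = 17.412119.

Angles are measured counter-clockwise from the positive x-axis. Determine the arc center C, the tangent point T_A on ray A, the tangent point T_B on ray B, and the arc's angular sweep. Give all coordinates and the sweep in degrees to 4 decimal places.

center=(4.6609,18.4756) T_A=(18.6642,8.1272) T_B=(-7.5150,6.0285) sweep=97.9049

bisector direction at 94.5832° = (-0.079908,0.996802)
center distance |VC| = r/sin(θ/2) = 17.412119/sin(41.0476°) = 26.515171
C = V + |VC|·bis = (4.6609,18.4756)
T_A = V + ((C−V)·d_A)·d_A = V + 19.9968·d_A = (18.6642,8.1272)
T_B = V + ((C−V)·d_B)·d_B = V + 19.9968·d_B = (-7.5150,6.0285)
sweep = 180° − θ = 97.9049°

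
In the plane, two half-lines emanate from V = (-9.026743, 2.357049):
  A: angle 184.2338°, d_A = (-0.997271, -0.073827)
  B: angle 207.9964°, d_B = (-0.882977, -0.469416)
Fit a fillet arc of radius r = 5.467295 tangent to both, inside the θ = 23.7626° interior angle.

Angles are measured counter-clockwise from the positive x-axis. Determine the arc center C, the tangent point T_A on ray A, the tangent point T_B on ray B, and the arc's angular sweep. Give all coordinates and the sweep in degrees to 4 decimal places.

bisector direction at 196.1151° = (-0.960706,-0.277568)
center distance |VC| = r/sin(θ/2) = 5.467295/sin(11.8813°) = 26.555116
C = V + |VC|·bis = (-34.5384,-5.0138)
T_A = V + ((C−V)·d_A)·d_A = V + 25.9862·d_A = (-34.9420,0.4386)
T_B = V + ((C−V)·d_B)·d_B = V + 25.9862·d_B = (-31.9720,-9.8413)
sweep = 180° − θ = 156.2374°

center=(-34.5384,-5.0138) T_A=(-34.9420,0.4386) T_B=(-31.9720,-9.8413) sweep=156.2374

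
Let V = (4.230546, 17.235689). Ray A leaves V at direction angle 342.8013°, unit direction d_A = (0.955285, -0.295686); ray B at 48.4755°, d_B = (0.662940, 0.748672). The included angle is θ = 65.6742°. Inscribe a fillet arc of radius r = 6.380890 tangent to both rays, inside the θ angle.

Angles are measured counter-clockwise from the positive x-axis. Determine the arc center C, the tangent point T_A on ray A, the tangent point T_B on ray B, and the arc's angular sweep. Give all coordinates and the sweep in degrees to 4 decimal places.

bisector direction at 15.6384° = (0.962982,0.269565)
center distance |VC| = r/sin(θ/2) = 6.380890/sin(32.8371°) = 11.767380
C = V + |VC|·bis = (15.5623,20.4078)
T_A = V + ((C−V)·d_A)·d_A = V + 9.8871·d_A = (13.6756,14.3122)
T_B = V + ((C−V)·d_B)·d_B = V + 9.8871·d_B = (10.7851,24.6379)
sweep = 180° − θ = 114.3258°

center=(15.5623,20.4078) T_A=(13.6756,14.3122) T_B=(10.7851,24.6379) sweep=114.3258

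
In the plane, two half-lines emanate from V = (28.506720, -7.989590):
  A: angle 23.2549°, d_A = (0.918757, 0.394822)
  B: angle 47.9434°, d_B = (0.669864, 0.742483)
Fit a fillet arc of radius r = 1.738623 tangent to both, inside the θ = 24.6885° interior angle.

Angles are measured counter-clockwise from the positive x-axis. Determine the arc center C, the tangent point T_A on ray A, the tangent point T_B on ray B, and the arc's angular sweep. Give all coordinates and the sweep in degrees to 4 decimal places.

bisector direction at 35.5991° = (0.813109,0.582111)
center distance |VC| = r/sin(θ/2) = 1.738623/sin(12.3443°) = 8.132581
C = V + |VC|·bis = (35.1194,-3.2555)
T_A = V + ((C−V)·d_A)·d_A = V + 7.9446·d_A = (35.8058,-4.8529)
T_B = V + ((C−V)·d_B)·d_B = V + 7.9446·d_B = (33.8285,-2.0909)
sweep = 180° − θ = 155.3115°

center=(35.1194,-3.2555) T_A=(35.8058,-4.8529) T_B=(33.8285,-2.0909) sweep=155.3115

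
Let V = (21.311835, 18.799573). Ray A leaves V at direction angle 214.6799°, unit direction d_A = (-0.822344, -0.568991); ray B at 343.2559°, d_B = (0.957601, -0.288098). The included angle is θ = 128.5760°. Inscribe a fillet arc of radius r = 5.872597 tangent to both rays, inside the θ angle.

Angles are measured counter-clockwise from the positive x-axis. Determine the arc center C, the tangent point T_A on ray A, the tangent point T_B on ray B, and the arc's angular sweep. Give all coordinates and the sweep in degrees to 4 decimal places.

bisector direction at 278.9679° = (0.155881,-0.987776)
center distance |VC| = r/sin(θ/2) = 5.872597/sin(64.2880°) = 6.517966
C = V + |VC|·bis = (22.3279,12.3613)
T_A = V + ((C−V)·d_A)·d_A = V + 2.8278·d_A = (18.9864,17.1906)
T_B = V + ((C−V)·d_B)·d_B = V + 2.8278·d_B = (24.0197,17.9849)
sweep = 180° − θ = 51.4240°

center=(22.3279,12.3613) T_A=(18.9864,17.1906) T_B=(24.0197,17.9849) sweep=51.4240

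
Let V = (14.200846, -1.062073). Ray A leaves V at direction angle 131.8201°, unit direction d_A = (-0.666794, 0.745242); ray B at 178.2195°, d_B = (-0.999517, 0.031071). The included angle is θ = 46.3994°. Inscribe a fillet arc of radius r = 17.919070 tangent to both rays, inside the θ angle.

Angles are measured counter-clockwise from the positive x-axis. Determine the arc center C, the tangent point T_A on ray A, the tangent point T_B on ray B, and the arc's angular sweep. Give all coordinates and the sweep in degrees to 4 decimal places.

bisector direction at 155.0198° = (-0.906454,0.422305)
center distance |VC| = r/sin(θ/2) = 17.919070/sin(23.1997°) = 45.487135
C = V + |VC|·bis = (-27.0311,18.1474)
T_A = V + ((C−V)·d_A)·d_A = V + 41.8089·d_A = (-13.6771,30.0957)
T_B = V + ((C−V)·d_B)·d_B = V + 41.8089·d_B = (-27.5879,0.2370)
sweep = 180° − θ = 133.6006°

center=(-27.0311,18.1474) T_A=(-13.6771,30.0957) T_B=(-27.5879,0.2370) sweep=133.6006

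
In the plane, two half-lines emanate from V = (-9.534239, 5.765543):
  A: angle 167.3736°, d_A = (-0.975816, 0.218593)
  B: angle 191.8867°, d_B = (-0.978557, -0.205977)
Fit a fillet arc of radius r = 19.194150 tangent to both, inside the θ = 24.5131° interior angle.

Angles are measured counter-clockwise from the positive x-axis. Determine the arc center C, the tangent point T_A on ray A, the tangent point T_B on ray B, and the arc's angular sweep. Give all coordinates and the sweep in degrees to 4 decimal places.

bisector direction at 179.6302° = (-0.999979,0.006455)
center distance |VC| = r/sin(θ/2) = 19.194150/sin(12.2566°) = 90.415024
C = V + |VC|·bis = (-99.9474,6.3492)
T_A = V + ((C−V)·d_A)·d_A = V + 88.3542·d_A = (-95.7517,25.0791)
T_B = V + ((C−V)·d_B)·d_B = V + 88.3542·d_B = (-95.9938,-12.4334)
sweep = 180° − θ = 155.4869°

center=(-99.9474,6.3492) T_A=(-95.7517,25.0791) T_B=(-95.9938,-12.4334) sweep=155.4869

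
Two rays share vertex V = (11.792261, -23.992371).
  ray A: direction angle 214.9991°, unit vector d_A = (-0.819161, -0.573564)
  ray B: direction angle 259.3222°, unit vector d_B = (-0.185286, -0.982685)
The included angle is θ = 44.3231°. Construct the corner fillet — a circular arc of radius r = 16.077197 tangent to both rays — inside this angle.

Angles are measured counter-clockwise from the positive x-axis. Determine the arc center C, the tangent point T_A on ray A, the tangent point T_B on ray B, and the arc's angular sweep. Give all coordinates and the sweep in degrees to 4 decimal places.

bisector direction at 237.1607° = (-0.542285,-0.840194)
center distance |VC| = r/sin(θ/2) = 16.077197/sin(22.1615°) = 42.620285
C = V + |VC|·bis = (-11.3201,-59.8017)
T_A = V + ((C−V)·d_A)·d_A = V + 39.4717·d_A = (-20.5414,-46.6319)
T_B = V + ((C−V)·d_B)·d_B = V + 39.4717·d_B = (4.4787,-62.7806)
sweep = 180° − θ = 135.6769°

center=(-11.3201,-59.8017) T_A=(-20.5414,-46.6319) T_B=(4.4787,-62.7806) sweep=135.6769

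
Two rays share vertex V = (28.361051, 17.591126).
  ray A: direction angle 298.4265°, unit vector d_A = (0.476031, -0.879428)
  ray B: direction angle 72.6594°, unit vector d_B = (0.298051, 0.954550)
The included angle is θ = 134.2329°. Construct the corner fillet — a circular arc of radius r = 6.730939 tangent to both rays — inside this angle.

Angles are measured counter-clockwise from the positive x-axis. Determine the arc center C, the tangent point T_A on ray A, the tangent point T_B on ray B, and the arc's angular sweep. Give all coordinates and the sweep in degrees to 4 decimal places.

center=(35.6328,18.2968) T_A=(29.7134,15.0927) T_B=(29.2078,20.3030) sweep=45.7671

bisector direction at 5.5429° = (0.995324,0.096592)
center distance |VC| = r/sin(θ/2) = 6.730939/sin(67.1165°) = 7.305938
C = V + |VC|·bis = (35.6328,18.2968)
T_A = V + ((C−V)·d_A)·d_A = V + 2.8410·d_A = (29.7134,15.0927)
T_B = V + ((C−V)·d_B)·d_B = V + 2.8410·d_B = (29.2078,20.3030)
sweep = 180° − θ = 45.7671°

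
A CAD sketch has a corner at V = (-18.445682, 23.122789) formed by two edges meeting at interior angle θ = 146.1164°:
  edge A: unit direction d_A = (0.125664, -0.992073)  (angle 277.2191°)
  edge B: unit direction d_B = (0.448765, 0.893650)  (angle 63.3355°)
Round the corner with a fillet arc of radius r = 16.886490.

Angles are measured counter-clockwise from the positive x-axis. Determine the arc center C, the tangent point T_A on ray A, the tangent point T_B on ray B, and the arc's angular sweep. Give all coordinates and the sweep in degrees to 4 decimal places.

bisector direction at 350.2773° = (0.985637,-0.168880)
center distance |VC| = r/sin(θ/2) = 16.886490/sin(73.0582°) = 17.652590
C = V + |VC|·bis = (-1.0466,20.1416)
T_A = V + ((C−V)·d_A)·d_A = V + 5.1440·d_A = (-17.7993,18.0196)
T_B = V + ((C−V)·d_B)·d_B = V + 5.1440·d_B = (-16.1372,27.7197)
sweep = 180° − θ = 33.8836°

center=(-1.0466,20.1416) T_A=(-17.7993,18.0196) T_B=(-16.1372,27.7197) sweep=33.8836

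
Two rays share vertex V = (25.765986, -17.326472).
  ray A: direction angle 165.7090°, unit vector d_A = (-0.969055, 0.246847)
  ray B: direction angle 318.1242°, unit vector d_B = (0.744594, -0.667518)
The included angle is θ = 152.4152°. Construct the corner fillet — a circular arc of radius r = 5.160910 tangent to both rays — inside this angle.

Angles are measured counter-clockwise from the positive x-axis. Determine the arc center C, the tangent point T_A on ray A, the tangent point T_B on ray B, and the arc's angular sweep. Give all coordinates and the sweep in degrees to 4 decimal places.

center=(23.2643,-22.0149) T_A=(24.5383,-17.0137) T_B=(26.7093,-18.1722) sweep=27.5848

bisector direction at 241.9166° = (-0.470756,-0.882263)
center distance |VC| = r/sin(θ/2) = 5.160910/sin(76.2076°) = 5.314138
C = V + |VC|·bis = (23.2643,-22.0149)
T_A = V + ((C−V)·d_A)·d_A = V + 1.2669·d_A = (24.5383,-17.0137)
T_B = V + ((C−V)·d_B)·d_B = V + 1.2669·d_B = (26.7093,-18.1722)
sweep = 180° − θ = 27.5848°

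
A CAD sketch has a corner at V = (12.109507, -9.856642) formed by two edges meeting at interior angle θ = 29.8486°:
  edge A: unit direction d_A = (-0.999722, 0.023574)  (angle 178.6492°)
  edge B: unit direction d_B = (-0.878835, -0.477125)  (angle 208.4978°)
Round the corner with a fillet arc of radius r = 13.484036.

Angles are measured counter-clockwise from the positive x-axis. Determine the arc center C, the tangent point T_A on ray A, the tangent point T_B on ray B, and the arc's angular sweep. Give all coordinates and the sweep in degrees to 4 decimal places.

bisector direction at 193.5735° = (-0.972070,-0.234693)
center distance |VC| = r/sin(θ/2) = 13.484036/sin(14.9243°) = 52.356522
C = V + |VC|·bis = (-38.7847,-22.1443)
T_A = V + ((C−V)·d_A)·d_A = V + 50.5904·d_A = (-38.4668,-8.6640)
T_B = V + ((C−V)·d_B)·d_B = V + 50.5904·d_B = (-32.3511,-33.9946)
sweep = 180° − θ = 150.1514°

center=(-38.7847,-22.1443) T_A=(-38.4668,-8.6640) T_B=(-32.3511,-33.9946) sweep=150.1514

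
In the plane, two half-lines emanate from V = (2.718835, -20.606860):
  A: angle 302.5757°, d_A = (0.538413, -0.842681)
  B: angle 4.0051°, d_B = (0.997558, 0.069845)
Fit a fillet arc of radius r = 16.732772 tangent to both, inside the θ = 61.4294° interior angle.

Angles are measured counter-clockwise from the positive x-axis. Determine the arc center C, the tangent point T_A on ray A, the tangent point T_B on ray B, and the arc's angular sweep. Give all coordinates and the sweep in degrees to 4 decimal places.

center=(31.9835,-35.3316) T_A=(17.8831,-44.3407) T_B=(30.8148,-18.6397) sweep=118.5706

bisector direction at 333.2904° = (0.893296,-0.449469)
center distance |VC| = r/sin(θ/2) = 16.732772/sin(30.7147°) = 32.760312
C = V + |VC|·bis = (31.9835,-35.3316)
T_A = V + ((C−V)·d_A)·d_A = V + 28.1647·d_A = (17.8831,-44.3407)
T_B = V + ((C−V)·d_B)·d_B = V + 28.1647·d_B = (30.8148,-18.6397)
sweep = 180° − θ = 118.5706°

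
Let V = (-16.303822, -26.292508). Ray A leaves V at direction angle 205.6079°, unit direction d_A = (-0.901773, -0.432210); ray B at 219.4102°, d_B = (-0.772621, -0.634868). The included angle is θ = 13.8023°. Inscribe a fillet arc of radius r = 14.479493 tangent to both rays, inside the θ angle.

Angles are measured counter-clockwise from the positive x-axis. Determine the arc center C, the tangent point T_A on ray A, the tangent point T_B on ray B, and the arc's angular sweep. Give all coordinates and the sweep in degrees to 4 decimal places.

bisector direction at 212.5091° = (-0.843307,-0.537433)
center distance |VC| = r/sin(θ/2) = 14.479493/sin(6.9012°) = 120.505017
C = V + |VC|·bis = (-117.9265,-91.0559)
T_A = V + ((C−V)·d_A)·d_A = V + 119.6319·d_A = (-124.1847,-77.9986)
T_B = V + ((C−V)·d_B)·d_B = V + 119.6319·d_B = (-108.7339,-102.2430)
sweep = 180° − θ = 166.1977°

center=(-117.9265,-91.0559) T_A=(-124.1847,-77.9986) T_B=(-108.7339,-102.2430) sweep=166.1977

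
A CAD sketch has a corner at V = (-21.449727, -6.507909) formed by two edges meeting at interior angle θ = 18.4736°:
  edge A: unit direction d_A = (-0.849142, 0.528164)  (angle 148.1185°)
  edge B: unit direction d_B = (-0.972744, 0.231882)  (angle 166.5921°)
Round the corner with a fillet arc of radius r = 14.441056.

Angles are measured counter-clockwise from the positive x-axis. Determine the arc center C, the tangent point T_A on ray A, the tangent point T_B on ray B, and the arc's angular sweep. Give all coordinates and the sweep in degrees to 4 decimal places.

center=(-104.4811,28.1307) T_A=(-96.8539,40.3933) T_B=(-107.8297,14.0833) sweep=161.5264

bisector direction at 157.3553° = (-0.922910,0.385015)
center distance |VC| = r/sin(θ/2) = 14.441056/sin(9.2368°) = 89.966921
C = V + |VC|·bis = (-104.4811,28.1307)
T_A = V + ((C−V)·d_A)·d_A = V + 88.8004·d_A = (-96.8539,40.3933)
T_B = V + ((C−V)·d_B)·d_B = V + 88.8004·d_B = (-107.8297,14.0833)
sweep = 180° − θ = 161.5264°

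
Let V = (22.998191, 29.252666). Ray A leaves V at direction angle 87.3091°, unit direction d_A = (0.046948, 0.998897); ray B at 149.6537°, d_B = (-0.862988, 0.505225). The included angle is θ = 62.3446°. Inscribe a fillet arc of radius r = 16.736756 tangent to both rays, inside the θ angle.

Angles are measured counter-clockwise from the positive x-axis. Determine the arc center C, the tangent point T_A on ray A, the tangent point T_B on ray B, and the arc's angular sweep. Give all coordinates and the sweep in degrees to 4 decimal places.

bisector direction at 118.4814° = (-0.476873,0.878972)
center distance |VC| = r/sin(θ/2) = 16.736756/sin(31.1723°) = 32.334471
C = V + |VC|·bis = (7.5787,57.6738)
T_A = V + ((C−V)·d_A)·d_A = V + 27.6658·d_A = (24.2970,56.8880)
T_B = V + ((C−V)·d_B)·d_B = V + 27.6658·d_B = (-0.8771,43.2301)
sweep = 180° − θ = 117.6554°

center=(7.5787,57.6738) T_A=(24.2970,56.8880) T_B=(-0.8771,43.2301) sweep=117.6554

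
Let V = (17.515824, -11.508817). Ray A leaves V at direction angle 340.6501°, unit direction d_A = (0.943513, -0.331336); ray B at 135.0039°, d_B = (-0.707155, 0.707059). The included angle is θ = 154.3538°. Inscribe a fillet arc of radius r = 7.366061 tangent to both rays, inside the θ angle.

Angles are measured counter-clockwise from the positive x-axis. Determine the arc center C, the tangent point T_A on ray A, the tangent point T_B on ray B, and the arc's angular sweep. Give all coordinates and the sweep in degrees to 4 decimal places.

bisector direction at 57.8270° = (0.532477,0.846444)
center distance |VC| = r/sin(θ/2) = 7.366061/sin(77.1769°) = 7.554470
C = V + |VC|·bis = (21.5384,-5.1144)
T_A = V + ((C−V)·d_A)·d_A = V + 1.6767·d_A = (19.0978,-12.0644)
T_B = V + ((C−V)·d_B)·d_B = V + 1.6767·d_B = (16.3302,-10.3233)
sweep = 180° − θ = 25.6462°

center=(21.5384,-5.1144) T_A=(19.0978,-12.0644) T_B=(16.3302,-10.3233) sweep=25.6462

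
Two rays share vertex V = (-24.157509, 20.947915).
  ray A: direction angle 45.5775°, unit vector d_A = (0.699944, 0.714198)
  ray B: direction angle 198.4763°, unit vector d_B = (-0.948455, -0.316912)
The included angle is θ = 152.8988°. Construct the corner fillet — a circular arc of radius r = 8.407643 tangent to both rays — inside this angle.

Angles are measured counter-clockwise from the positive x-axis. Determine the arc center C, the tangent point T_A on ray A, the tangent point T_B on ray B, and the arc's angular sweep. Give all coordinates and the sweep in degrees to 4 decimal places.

bisector direction at 122.0269° = (-0.530317,0.847799)
center distance |VC| = r/sin(θ/2) = 8.407643/sin(76.4494°) = 8.648385
C = V + |VC|·bis = (-28.7439,28.2800)
T_A = V + ((C−V)·d_A)·d_A = V + 2.0264·d_A = (-22.7392,22.3951)
T_B = V + ((C−V)·d_B)·d_B = V + 2.0264·d_B = (-26.0794,20.3057)
sweep = 180° − θ = 27.1012°

center=(-28.7439,28.2800) T_A=(-22.7392,22.3951) T_B=(-26.0794,20.3057) sweep=27.1012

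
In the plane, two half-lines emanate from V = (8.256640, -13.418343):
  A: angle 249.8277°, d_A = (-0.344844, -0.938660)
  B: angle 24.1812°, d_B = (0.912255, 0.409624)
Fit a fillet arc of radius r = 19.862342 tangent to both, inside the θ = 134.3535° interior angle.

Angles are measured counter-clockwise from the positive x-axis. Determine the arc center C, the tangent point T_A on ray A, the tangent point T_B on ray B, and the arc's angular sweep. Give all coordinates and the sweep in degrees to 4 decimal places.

center=(24.0181,-28.1139) T_A=(5.3741,-21.2645) T_B=(15.8820,-9.9944) sweep=45.6465

bisector direction at 317.0045° = (0.731407,-0.681942)
center distance |VC| = r/sin(θ/2) = 19.862342/sin(67.1767°) = 21.549546
C = V + |VC|·bis = (24.0181,-28.1139)
T_A = V + ((C−V)·d_A)·d_A = V + 8.3588·d_A = (5.3741,-21.2645)
T_B = V + ((C−V)·d_B)·d_B = V + 8.3588·d_B = (15.8820,-9.9944)
sweep = 180° − θ = 45.6465°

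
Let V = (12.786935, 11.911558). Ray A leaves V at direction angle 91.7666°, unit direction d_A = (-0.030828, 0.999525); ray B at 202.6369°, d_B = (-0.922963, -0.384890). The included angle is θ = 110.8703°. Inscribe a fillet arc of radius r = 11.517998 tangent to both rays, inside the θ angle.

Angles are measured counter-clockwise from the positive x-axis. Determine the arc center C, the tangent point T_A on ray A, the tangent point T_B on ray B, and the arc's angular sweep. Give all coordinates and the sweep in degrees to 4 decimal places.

center=(1.0298,19.4880) T_A=(12.5423,19.8431) T_B=(5.4629,8.8573) sweep=69.1297

bisector direction at 147.2018° = (-0.840583,0.541683)
center distance |VC| = r/sin(θ/2) = 11.517998/sin(55.4352°) = 13.986902
C = V + |VC|·bis = (1.0298,19.4880)
T_A = V + ((C−V)·d_A)·d_A = V + 7.9353·d_A = (12.5423,19.8431)
T_B = V + ((C−V)·d_B)·d_B = V + 7.9353·d_B = (5.4629,8.8573)
sweep = 180° − θ = 69.1297°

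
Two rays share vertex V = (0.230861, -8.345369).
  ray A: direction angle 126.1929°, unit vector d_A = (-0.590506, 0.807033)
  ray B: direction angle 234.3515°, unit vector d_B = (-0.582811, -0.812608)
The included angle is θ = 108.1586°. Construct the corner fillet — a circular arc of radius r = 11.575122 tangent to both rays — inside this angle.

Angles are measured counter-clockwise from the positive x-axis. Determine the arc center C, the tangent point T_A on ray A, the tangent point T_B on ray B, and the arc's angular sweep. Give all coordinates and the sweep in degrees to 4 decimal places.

center=(-14.0623,-8.4133) T_A=(-4.7207,-1.5781) T_B=(-4.6562,-15.1594) sweep=71.8414

bisector direction at 180.2722° = (-0.999989,-0.004751)
center distance |VC| = r/sin(θ/2) = 11.575122/sin(54.0793°) = 14.293278
C = V + |VC|·bis = (-14.0623,-8.4133)
T_A = V + ((C−V)·d_A)·d_A = V + 8.3854·d_A = (-4.7207,-1.5781)
T_B = V + ((C−V)·d_B)·d_B = V + 8.3854·d_B = (-4.6562,-15.1594)
sweep = 180° − θ = 71.8414°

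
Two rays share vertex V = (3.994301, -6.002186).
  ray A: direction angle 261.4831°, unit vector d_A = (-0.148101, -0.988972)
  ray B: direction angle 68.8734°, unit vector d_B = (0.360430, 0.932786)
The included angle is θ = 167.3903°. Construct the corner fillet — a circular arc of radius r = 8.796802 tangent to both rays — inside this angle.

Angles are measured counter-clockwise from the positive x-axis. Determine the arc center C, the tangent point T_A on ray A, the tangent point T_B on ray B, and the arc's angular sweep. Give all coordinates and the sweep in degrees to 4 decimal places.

center=(12.5501,-8.2662) T_A=(3.8504,-6.9634) T_B=(4.3446,-5.0956) sweep=12.6097

bisector direction at 345.1782° = (0.966726,-0.255813)
center distance |VC| = r/sin(θ/2) = 8.796802/sin(83.6951°) = 8.850332
C = V + |VC|·bis = (12.5501,-8.2662)
T_A = V + ((C−V)·d_A)·d_A = V + 0.9719·d_A = (3.8504,-6.9634)
T_B = V + ((C−V)·d_B)·d_B = V + 0.9719·d_B = (4.3446,-5.0956)
sweep = 180° − θ = 12.6097°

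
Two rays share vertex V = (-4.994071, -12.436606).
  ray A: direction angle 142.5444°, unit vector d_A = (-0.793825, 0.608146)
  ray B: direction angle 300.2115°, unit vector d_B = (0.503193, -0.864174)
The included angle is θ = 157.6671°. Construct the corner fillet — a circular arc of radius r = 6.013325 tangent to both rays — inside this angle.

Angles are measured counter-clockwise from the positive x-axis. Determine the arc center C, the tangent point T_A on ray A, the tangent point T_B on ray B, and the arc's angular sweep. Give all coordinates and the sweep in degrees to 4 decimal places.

center=(-9.5933,-16.4883) T_A=(-5.9364,-11.7147) T_B=(-4.3968,-13.4624) sweep=22.3329

bisector direction at 221.3779° = (-0.750366,-0.661023)
center distance |VC| = r/sin(θ/2) = 6.013325/sin(78.8336°) = 6.129362
C = V + |VC|·bis = (-9.5933,-16.4883)
T_A = V + ((C−V)·d_A)·d_A = V + 1.1870·d_A = (-5.9364,-11.7147)
T_B = V + ((C−V)·d_B)·d_B = V + 1.1870·d_B = (-4.3968,-13.4624)
sweep = 180° − θ = 22.3329°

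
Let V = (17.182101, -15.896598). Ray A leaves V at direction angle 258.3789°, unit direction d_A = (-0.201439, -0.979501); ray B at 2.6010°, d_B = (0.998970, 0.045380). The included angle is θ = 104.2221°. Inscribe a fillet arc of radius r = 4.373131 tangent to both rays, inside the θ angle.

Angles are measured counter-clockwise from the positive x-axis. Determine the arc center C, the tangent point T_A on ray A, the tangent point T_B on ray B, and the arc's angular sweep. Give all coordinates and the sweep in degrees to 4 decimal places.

center=(20.7801,-20.1108) T_A=(16.4966,-19.2299) T_B=(20.5816,-15.7422) sweep=75.7779

bisector direction at 310.4899° = (0.649315,-0.760520)
center distance |VC| = r/sin(θ/2) = 4.373131/sin(52.1110°) = 5.541202
C = V + |VC|·bis = (20.7801,-20.1108)
T_A = V + ((C−V)·d_A)·d_A = V + 3.4030·d_A = (16.4966,-19.2299)
T_B = V + ((C−V)·d_B)·d_B = V + 3.4030·d_B = (20.5816,-15.7422)
sweep = 180° − θ = 75.7779°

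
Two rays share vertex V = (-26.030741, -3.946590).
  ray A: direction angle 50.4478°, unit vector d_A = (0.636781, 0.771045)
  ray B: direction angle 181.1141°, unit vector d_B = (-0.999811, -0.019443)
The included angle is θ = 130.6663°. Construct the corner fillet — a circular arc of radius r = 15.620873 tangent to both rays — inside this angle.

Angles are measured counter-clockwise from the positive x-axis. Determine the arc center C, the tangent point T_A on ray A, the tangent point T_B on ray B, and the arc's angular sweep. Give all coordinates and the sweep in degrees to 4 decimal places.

bisector direction at 115.7810° = (-0.434932,0.900463)
center distance |VC| = r/sin(θ/2) = 15.620873/sin(65.3332°) = 17.189410
C = V + |VC|·bis = (-33.5070,11.5318)
T_A = V + ((C−V)·d_A)·d_A = V + 7.1739·d_A = (-21.4626,1.5848)
T_B = V + ((C−V)·d_B)·d_B = V + 7.1739·d_B = (-33.2032,-4.0861)
sweep = 180° − θ = 49.3337°

center=(-33.5070,11.5318) T_A=(-21.4626,1.5848) T_B=(-33.2032,-4.0861) sweep=49.3337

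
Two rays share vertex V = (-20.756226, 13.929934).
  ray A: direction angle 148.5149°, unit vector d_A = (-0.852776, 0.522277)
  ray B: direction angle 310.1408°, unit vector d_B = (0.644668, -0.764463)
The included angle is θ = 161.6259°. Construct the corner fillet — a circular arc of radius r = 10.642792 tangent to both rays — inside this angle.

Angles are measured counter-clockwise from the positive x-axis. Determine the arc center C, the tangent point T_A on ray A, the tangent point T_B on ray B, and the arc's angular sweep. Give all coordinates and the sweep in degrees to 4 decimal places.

bisector direction at 229.3279° = (-0.651730,-0.758451)
center distance |VC| = r/sin(θ/2) = 10.642792/sin(80.8130°) = 10.781088
C = V + |VC|·bis = (-27.7826,5.7530)
T_A = V + ((C−V)·d_A)·d_A = V + 1.7213·d_A = (-22.2241,14.8289)
T_B = V + ((C−V)·d_B)·d_B = V + 1.7213·d_B = (-19.6466,12.6141)
sweep = 180° − θ = 18.3741°

center=(-27.7826,5.7530) T_A=(-22.2241,14.8289) T_B=(-19.6466,12.6141) sweep=18.3741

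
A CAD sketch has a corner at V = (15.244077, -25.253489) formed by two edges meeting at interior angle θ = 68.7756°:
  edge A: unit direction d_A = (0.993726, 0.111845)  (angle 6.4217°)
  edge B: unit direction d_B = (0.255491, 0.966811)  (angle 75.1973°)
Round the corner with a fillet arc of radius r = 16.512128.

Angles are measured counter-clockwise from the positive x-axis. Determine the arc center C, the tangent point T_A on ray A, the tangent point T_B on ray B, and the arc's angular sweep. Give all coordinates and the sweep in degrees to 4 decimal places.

bisector direction at 40.8095° = (0.756887,0.653546)
center distance |VC| = r/sin(θ/2) = 16.512128/sin(34.3878°) = 29.235804
C = V + |VC|·bis = (37.3723,-6.1465)
T_A = V + ((C−V)·d_A)·d_A = V + 24.1264·d_A = (39.2191,-22.5551)
T_B = V + ((C−V)·d_B)·d_B = V + 24.1264·d_B = (21.4082,-1.9278)
sweep = 180° − θ = 111.2244°

center=(37.3723,-6.1465) T_A=(39.2191,-22.5551) T_B=(21.4082,-1.9278) sweep=111.2244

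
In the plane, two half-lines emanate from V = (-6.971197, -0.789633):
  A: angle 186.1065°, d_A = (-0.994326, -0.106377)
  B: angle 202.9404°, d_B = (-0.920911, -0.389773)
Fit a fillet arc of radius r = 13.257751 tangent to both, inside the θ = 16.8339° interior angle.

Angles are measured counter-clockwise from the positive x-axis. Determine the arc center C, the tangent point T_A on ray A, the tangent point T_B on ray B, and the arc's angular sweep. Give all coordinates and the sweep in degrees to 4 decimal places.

center=(-94.6504,-23.5033) T_A=(-96.0607,-10.3208) T_B=(-89.4829,-35.7125) sweep=163.1661

bisector direction at 194.5235° = (-0.968045,-0.250776)
center distance |VC| = r/sin(θ/2) = 13.257751/sin(8.4169°) = 90.573453
C = V + |VC|·bis = (-94.6504,-23.5033)
T_A = V + ((C−V)·d_A)·d_A = V + 89.5979·d_A = (-96.0607,-10.3208)
T_B = V + ((C−V)·d_B)·d_B = V + 89.5979·d_B = (-89.4829,-35.7125)
sweep = 180° − θ = 163.1661°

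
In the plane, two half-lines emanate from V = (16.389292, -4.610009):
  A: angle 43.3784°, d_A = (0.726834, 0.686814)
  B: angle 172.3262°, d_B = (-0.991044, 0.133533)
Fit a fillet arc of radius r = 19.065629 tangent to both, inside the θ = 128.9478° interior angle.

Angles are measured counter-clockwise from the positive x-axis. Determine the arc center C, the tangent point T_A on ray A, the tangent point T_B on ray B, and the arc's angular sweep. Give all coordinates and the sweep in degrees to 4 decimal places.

bisector direction at 107.8523° = (-0.306564,0.951850)
center distance |VC| = r/sin(θ/2) = 19.065629/sin(64.4739°) = 21.127947
C = V + |VC|·bis = (9.9122,15.5006)
T_A = V + ((C−V)·d_A)·d_A = V + 9.1045·d_A = (23.0068,1.6431)
T_B = V + ((C−V)·d_B)·d_B = V + 9.1045·d_B = (7.3663,-3.3943)
sweep = 180° − θ = 51.0522°

center=(9.9122,15.5006) T_A=(23.0068,1.6431) T_B=(7.3663,-3.3943) sweep=51.0522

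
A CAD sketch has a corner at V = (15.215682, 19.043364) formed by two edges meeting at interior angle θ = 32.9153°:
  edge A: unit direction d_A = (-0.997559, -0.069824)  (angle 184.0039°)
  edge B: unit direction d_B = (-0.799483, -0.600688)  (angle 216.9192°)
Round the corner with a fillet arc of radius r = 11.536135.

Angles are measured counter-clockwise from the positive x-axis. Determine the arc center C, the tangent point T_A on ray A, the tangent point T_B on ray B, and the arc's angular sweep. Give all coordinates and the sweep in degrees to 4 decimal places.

bisector direction at 200.4615° = (-0.936907,-0.349579)
center distance |VC| = r/sin(θ/2) = 11.536135/sin(16.4577°) = 40.719619
C = V + |VC|·bis = (-22.9348,4.8087)
T_A = V + ((C−V)·d_A)·d_A = V + 39.0513·d_A = (-23.7403,16.3166)
T_B = V + ((C−V)·d_B)·d_B = V + 39.0513·d_B = (-16.0052,-4.4143)
sweep = 180° − θ = 147.0847°

center=(-22.9348,4.8087) T_A=(-23.7403,16.3166) T_B=(-16.0052,-4.4143) sweep=147.0847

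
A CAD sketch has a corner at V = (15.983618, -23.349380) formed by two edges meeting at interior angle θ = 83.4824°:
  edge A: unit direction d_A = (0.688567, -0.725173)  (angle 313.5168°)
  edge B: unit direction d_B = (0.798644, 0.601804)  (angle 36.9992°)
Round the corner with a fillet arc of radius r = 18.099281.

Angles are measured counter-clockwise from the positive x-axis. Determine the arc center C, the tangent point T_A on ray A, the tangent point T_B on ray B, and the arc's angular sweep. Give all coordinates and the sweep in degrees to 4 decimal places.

bisector direction at 355.2580° = (0.996577,-0.082669)
center distance |VC| = r/sin(θ/2) = 18.099281/sin(41.7412°) = 27.185606
C = V + |VC|·bis = (43.0762,-25.5968)
T_A = V + ((C−V)·d_A)·d_A = V + 20.2848·d_A = (29.9511,-38.0594)
T_B = V + ((C−V)·d_B)·d_B = V + 20.2848·d_B = (32.1840,-11.1419)
sweep = 180° − θ = 96.5176°

center=(43.0762,-25.5968) T_A=(29.9511,-38.0594) T_B=(32.1840,-11.1419) sweep=96.5176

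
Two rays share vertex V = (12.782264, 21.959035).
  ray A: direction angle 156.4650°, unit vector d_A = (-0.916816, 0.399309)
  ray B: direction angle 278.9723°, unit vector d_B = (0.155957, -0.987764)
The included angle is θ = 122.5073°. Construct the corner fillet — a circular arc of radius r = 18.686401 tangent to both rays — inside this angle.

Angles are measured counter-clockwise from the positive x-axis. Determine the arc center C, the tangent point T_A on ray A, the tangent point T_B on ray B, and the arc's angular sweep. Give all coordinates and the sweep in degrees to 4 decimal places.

center=(-4.0769,8.9200) T_A=(3.3847,26.0520) T_B=(14.3808,11.8343) sweep=57.4927

bisector direction at 217.7186° = (-0.791024,-0.611785)
center distance |VC| = r/sin(θ/2) = 18.686401/sin(61.2537°) = 21.313081
C = V + |VC|·bis = (-4.0769,8.9200)
T_A = V + ((C−V)·d_A)·d_A = V + 10.2502·d_A = (3.3847,26.0520)
T_B = V + ((C−V)·d_B)·d_B = V + 10.2502·d_B = (14.3808,11.8343)
sweep = 180° − θ = 57.4927°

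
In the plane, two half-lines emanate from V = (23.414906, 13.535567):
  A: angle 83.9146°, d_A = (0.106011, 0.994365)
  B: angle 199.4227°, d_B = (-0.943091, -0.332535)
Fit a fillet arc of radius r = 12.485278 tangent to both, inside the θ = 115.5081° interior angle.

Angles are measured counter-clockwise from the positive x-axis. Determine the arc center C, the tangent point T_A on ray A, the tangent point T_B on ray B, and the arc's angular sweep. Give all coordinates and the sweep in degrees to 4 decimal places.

center=(11.8350,22.6911) T_A=(24.2499,21.3676) T_B=(15.9868,10.9164) sweep=64.4919

bisector direction at 141.6686° = (-0.784437,0.620208)
center distance |VC| = r/sin(θ/2) = 12.485278/sin(57.7540°) = 14.762103
C = V + |VC|·bis = (11.8350,22.6911)
T_A = V + ((C−V)·d_A)·d_A = V + 7.8764·d_A = (24.2499,21.3676)
T_B = V + ((C−V)·d_B)·d_B = V + 7.8764·d_B = (15.9868,10.9164)
sweep = 180° − θ = 64.4919°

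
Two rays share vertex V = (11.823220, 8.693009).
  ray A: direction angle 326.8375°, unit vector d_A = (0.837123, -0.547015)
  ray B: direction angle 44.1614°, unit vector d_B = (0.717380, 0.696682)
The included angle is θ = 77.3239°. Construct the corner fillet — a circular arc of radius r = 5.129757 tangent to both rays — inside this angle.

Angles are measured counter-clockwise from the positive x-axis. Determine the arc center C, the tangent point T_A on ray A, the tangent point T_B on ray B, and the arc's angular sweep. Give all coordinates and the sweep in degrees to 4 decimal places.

bisector direction at 5.4994° = (0.995397,0.095836)
center distance |VC| = r/sin(θ/2) = 5.129757/sin(38.6619°) = 8.211234
C = V + |VC|·bis = (19.9967,9.4799)
T_A = V + ((C−V)·d_A)·d_A = V + 6.4117·d_A = (17.1906,5.1857)
T_B = V + ((C−V)·d_B)·d_B = V + 6.4117·d_B = (16.4228,13.1599)
sweep = 180° − θ = 102.6761°

center=(19.9967,9.4799) T_A=(17.1906,5.1857) T_B=(16.4228,13.1599) sweep=102.6761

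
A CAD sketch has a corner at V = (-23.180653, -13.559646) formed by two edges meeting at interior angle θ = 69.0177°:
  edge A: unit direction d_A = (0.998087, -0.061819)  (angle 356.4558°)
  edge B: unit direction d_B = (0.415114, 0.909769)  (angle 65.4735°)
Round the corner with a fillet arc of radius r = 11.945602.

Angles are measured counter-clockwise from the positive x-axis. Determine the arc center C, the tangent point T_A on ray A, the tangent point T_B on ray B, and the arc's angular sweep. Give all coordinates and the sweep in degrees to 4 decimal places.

center=(-5.1002,-2.7110) T_A=(-5.8387,-14.6338) T_B=(-15.9680,2.2478) sweep=110.9823

bisector direction at 30.9647° = (0.857485,0.514509)
center distance |VC| = r/sin(θ/2) = 11.945602/sin(34.5089°) = 21.085428
C = V + |VC|·bis = (-5.1002,-2.7110)
T_A = V + ((C−V)·d_A)·d_A = V + 17.3752·d_A = (-5.8387,-14.6338)
T_B = V + ((C−V)·d_B)·d_B = V + 17.3752·d_B = (-15.9680,2.2478)
sweep = 180° − θ = 110.9823°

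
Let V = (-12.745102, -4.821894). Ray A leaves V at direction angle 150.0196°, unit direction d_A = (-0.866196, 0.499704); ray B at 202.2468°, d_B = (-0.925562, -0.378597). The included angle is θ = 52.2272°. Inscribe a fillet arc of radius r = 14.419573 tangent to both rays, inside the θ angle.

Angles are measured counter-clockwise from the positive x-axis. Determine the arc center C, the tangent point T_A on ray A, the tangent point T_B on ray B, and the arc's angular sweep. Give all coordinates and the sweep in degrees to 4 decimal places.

bisector direction at 176.1332° = (-0.997724,0.067437)
center distance |VC| = r/sin(θ/2) = 14.419573/sin(26.1136°) = 32.760416
C = V + |VC|·bis = (-45.4309,-2.6126)
T_A = V + ((C−V)·d_A)·d_A = V + 29.4163·d_A = (-38.2254,9.8776)
T_B = V + ((C−V)·d_B)·d_B = V + 29.4163·d_B = (-39.9717,-15.9588)
sweep = 180° − θ = 127.7728°

center=(-45.4309,-2.6126) T_A=(-38.2254,9.8776) T_B=(-39.9717,-15.9588) sweep=127.7728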